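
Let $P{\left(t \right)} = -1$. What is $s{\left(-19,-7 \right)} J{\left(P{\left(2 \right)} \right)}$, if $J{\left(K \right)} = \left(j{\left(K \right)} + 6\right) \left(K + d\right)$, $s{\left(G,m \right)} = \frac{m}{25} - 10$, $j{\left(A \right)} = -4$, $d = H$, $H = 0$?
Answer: $\frac{514}{25} \approx 20.56$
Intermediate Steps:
$d = 0$
$s{\left(G,m \right)} = -10 + \frac{m}{25}$ ($s{\left(G,m \right)} = m \frac{1}{25} - 10 = \frac{m}{25} - 10 = -10 + \frac{m}{25}$)
$J{\left(K \right)} = 2 K$ ($J{\left(K \right)} = \left(-4 + 6\right) \left(K + 0\right) = 2 K$)
$s{\left(-19,-7 \right)} J{\left(P{\left(2 \right)} \right)} = \left(-10 + \frac{1}{25} \left(-7\right)\right) 2 \left(-1\right) = \left(-10 - \frac{7}{25}\right) \left(-2\right) = \left(- \frac{257}{25}\right) \left(-2\right) = \frac{514}{25}$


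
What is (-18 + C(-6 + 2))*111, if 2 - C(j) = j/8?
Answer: -3441/2 ≈ -1720.5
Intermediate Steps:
C(j) = 2 - j/8
(-18 + C(-6 + 2))*111 = (-18 + (2 - (-6 + 2)/8))*111 = (-18 + (2 - ⅛*(-4)))*111 = (-18 + (2 + ½))*111 = (-18 + 5/2)*111 = -31/2*111 = -3441/2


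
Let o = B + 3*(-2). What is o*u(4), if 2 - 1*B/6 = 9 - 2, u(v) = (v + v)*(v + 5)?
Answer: -2592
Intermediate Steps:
u(v) = 2*v*(5 + v) (u(v) = (2*v)*(5 + v) = 2*v*(5 + v))
B = -30 (B = 12 - 6*(9 - 2) = 12 - 6*7 = 12 - 42 = -30)
o = -36 (o = -30 + 3*(-2) = -30 - 6 = -36)
o*u(4) = -72*4*(5 + 4) = -72*4*9 = -36*72 = -2592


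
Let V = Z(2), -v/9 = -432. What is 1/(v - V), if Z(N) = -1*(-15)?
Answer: 1/3873 ≈ 0.00025820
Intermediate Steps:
v = 3888 (v = -9*(-432) = 3888)
Z(N) = 15
V = 15
1/(v - V) = 1/(3888 - 1*15) = 1/(3888 - 15) = 1/3873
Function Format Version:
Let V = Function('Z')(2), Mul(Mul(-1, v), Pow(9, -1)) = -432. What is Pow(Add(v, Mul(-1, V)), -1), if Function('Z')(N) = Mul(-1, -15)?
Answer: Rational(1, 3873) ≈ 0.00025820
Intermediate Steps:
v = 3888 (v = Mul(-9, -432) = 3888)
Function('Z')(N) = 15
V = 15
Pow(Add(v, Mul(-1, V)), -1) = Pow(Add(3888, Mul(-1, 15)), -1) = Pow(Add(3888, -15), -1) = Pow(3873, -1) = Rational(1, 3873)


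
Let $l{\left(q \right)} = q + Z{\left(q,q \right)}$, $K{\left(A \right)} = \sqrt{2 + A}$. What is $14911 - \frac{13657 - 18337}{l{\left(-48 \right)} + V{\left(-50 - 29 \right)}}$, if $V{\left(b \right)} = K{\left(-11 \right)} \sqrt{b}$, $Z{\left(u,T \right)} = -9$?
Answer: $\frac{695877}{47} + \frac{260 \sqrt{79}}{47} \approx 14855.0$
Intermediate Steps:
$l{\left(q \right)} = -9 + q$ ($l{\left(q \right)} = q - 9 = -9 + q$)
$V{\left(b \right)} = 3 i \sqrt{b}$ ($V{\left(b \right)} = \sqrt{2 - 11} \sqrt{b} = \sqrt{-9} \sqrt{b} = 3 i \sqrt{b}$)
$14911 - \frac{13657 - 18337}{l{\left(-48 \right)} + V{\left(-50 - 29 \right)}} = 14911 - \frac{13657 - 18337}{\left(-9 - 48\right) + 3 i \sqrt{-50 - 29}} = 14911 - - \frac{4680}{-57 + 3 i \sqrt{-50 - 29}} = 14911 - - \frac{4680}{-57 + 3 i \sqrt{-79}} = 14911 - - \frac{4680}{-57 + 3 i i \sqrt{79}} = 14911 - - \frac{4680}{-57 - 3 \sqrt{79}} = 14911 + \frac{4680}{-57 - 3 \sqrt{79}}$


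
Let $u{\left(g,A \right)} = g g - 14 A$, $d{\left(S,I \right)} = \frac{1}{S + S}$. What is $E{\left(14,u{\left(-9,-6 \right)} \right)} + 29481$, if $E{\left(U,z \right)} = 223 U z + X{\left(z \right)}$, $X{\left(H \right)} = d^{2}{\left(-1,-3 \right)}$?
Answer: $\frac{2178445}{4} \approx 5.4461 \cdot 10^{5}$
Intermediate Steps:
$d{\left(S,I \right)} = \frac{1}{2 S}$
$u{\left(g,A \right)} = g^{2} - 14 A$
$X{\left(H \right)} = \frac{1}{4}$ ($X{\left(H \right)} = \left(\frac{1}{2 \left(-1\right)}\right)^{2} = \left(\frac{1}{2} \left(-1\right)\right)^{2} = \left(- \frac{1}{2}\right)^{2} = \frac{1}{4}$)
$E{\left(U,z \right)} = \frac{1}{4} + 223 U z$ ($E{\left(U,z \right)} = 223 U z + \frac{1}{4} = \frac{1}{4} + 223 U z$)
$E{\left(14,u{\left(-9,-6 \right)} \right)} + 29481 = \left(\frac{1}{4} + 223 \cdot 14 \left(\left(-9\right)^{2} - -84\right)\right) + 29481 = \left(\frac{1}{4} + 223 \cdot 14 \left(81 + 84\right)\right) + 29481 = \left(\frac{1}{4} + 223 \cdot 14 \cdot 165\right) + 29481 = \left(\frac{1}{4} + 515130\right) + 29481 = \frac{2060521}{4} + 29481 = \frac{2178445}{4}$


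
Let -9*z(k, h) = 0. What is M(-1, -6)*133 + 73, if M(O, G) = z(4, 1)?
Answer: 73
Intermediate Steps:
z(k, h) = 0 (z(k, h) = -⅑*0 = 0)
M(O, G) = 0
M(-1, -6)*133 + 73 = 0*133 + 73 = 0 + 73 = 73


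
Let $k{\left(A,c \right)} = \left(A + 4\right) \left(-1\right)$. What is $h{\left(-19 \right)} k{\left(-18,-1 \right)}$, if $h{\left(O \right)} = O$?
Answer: $-266$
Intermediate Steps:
$k{\left(A,c \right)} = -4 - A$ ($k{\left(A,c \right)} = \left(4 + A\right) \left(-1\right) = -4 - A$)
$h{\left(-19 \right)} k{\left(-18,-1 \right)} = - 19 \left(-4 - -18\right) = - 19 \left(-4 + 18\right) = \left(-19\right) 14 = -266$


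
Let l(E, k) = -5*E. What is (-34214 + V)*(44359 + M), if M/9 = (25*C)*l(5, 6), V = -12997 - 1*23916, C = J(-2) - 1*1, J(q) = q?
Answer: -4355390718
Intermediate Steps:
C = -3 (C = -2 - 1*1 = -2 - 1 = -3)
V = -36913 (V = -12997 - 23916 = -36913)
M = 16875 (M = 9*((25*(-3))*(-5*5)) = 9*(-75*(-25)) = 9*1875 = 16875)
(-34214 + V)*(44359 + M) = (-34214 - 36913)*(44359 + 16875) = -71127*61234 = -4355390718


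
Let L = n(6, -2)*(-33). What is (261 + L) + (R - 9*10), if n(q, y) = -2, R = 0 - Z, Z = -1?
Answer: 238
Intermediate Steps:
R = 1 (R = 0 - 1*(-1) = 0 + 1 = 1)
L = 66 (L = -2*(-33) = 66)
(261 + L) + (R - 9*10) = (261 + 66) + (1 - 9*10) = 327 + (1 - 90) = 327 - 89 = 238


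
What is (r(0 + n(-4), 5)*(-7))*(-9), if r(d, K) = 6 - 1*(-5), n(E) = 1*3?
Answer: 693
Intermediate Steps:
n(E) = 3
r(d, K) = 11 (r(d, K) = 6 + 5 = 11)
(r(0 + n(-4), 5)*(-7))*(-9) = (11*(-7))*(-9) = -77*(-9) = 693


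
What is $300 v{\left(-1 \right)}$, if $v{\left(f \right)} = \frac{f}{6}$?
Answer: $-50$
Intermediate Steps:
$v{\left(f \right)} = \frac{f}{6}$ ($v{\left(f \right)} = f \frac{1}{6} = \frac{f}{6}$)
$300 v{\left(-1 \right)} = 300 \cdot \frac{1}{6} \left(-1\right) = 300 \left(- \frac{1}{6}\right) = -50$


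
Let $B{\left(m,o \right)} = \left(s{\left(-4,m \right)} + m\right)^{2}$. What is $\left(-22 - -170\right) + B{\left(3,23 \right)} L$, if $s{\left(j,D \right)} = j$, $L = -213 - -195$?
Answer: $130$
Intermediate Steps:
$L = -18$ ($L = -213 + 195 = -18$)
$B{\left(m,o \right)} = \left(-4 + m\right)^{2}$
$\left(-22 - -170\right) + B{\left(3,23 \right)} L = \left(-22 - -170\right) + \left(-4 + 3\right)^{2} \left(-18\right) = \left(-22 + 170\right) + \left(-1\right)^{2} \left(-18\right) = 148 + 1 \left(-18\right) = 148 - 18 = 130$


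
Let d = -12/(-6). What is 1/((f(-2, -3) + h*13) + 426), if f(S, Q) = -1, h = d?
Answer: 1/451 ≈ 0.0022173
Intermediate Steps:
d = 2 (d = -12*(-1/6) = 2)
h = 2
1/((f(-2, -3) + h*13) + 426) = 1/((-1 + 2*13) + 426) = 1/((-1 + 26) + 426) = 1/(25 + 426) = 1/451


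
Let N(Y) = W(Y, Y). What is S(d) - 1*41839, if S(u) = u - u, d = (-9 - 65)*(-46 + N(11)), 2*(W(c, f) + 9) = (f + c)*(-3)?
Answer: -41839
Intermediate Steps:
W(c, f) = -9 - 3*c/2 - 3*f/2 (W(c, f) = -9 + ((f + c)*(-3))/2 = -9 + ((c + f)*(-3))/2 = -9 + (-3*c - 3*f)/2 = -9 + (-3*c/2 - 3*f/2) = -9 - 3*c/2 - 3*f/2)
N(Y) = -9 - 3*Y (N(Y) = -9 - 3*Y/2 - 3*Y/2 = -9 - 3*Y)
d = 6512 (d = (-9 - 65)*(-46 + (-9 - 3*11)) = -74*(-46 + (-9 - 33)) = -74*(-46 - 42) = -74*(-88) = 6512)
S(u) = 0
S(d) - 1*41839 = 0 - 1*41839 = 0 - 41839 = -41839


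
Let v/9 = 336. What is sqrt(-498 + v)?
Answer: sqrt(2526) ≈ 50.259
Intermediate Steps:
v = 3024 (v = 9*336 = 3024)
sqrt(-498 + v) = sqrt(-498 + 3024) = sqrt(2526)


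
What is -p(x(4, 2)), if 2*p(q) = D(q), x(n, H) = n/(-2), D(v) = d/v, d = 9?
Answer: 9/4 ≈ 2.2500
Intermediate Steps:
D(v) = 9/v
x(n, H) = -n/2 (x(n, H) = n*(-1/2) = -n/2)
p(q) = 9/(2*q) (p(q) = (9/q)/2 = 9/(2*q))
-p(x(4, 2)) = -9/(2*((-1/2*4))) = -9/(2*(-2)) = -9*(-1)/(2*2) = -1*(-9/4) = 9/4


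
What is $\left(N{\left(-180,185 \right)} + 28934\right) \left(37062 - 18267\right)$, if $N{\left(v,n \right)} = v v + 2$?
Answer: $1152810120$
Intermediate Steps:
$N{\left(v,n \right)} = 2 + v^{2}$ ($N{\left(v,n \right)} = v^{2} + 2 = 2 + v^{2}$)
$\left(N{\left(-180,185 \right)} + 28934\right) \left(37062 - 18267\right) = \left(\left(2 + \left(-180\right)^{2}\right) + 28934\right) \left(37062 - 18267\right) = \left(\left(2 + 32400\right) + 28934\right) 18795 = \left(32402 + 28934\right) 18795 = 61336 \cdot 18795 = 1152810120$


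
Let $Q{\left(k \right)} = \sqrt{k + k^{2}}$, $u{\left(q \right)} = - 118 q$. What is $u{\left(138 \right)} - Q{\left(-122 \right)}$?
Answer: $-16284 - 11 \sqrt{122} \approx -16406.0$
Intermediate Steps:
$u{\left(138 \right)} - Q{\left(-122 \right)} = \left(-118\right) 138 - \sqrt{- 122 \left(1 - 122\right)} = -16284 - \sqrt{\left(-122\right) \left(-121\right)} = -16284 - \sqrt{14762} = -16284 - 11 \sqrt{122}$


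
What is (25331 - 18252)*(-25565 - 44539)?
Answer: -496266216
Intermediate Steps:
(25331 - 18252)*(-25565 - 44539) = 7079*(-70104) = -496266216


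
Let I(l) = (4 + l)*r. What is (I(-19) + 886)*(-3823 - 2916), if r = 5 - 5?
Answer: -5970754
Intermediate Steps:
r = 0
I(l) = 0 (I(l) = (4 + l)*0 = 0)
(I(-19) + 886)*(-3823 - 2916) = (0 + 886)*(-3823 - 2916) = 886*(-6739) = -5970754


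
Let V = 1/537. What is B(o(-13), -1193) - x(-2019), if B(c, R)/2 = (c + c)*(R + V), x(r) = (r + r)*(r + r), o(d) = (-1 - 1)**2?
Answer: -8766273668/537 ≈ -1.6325e+7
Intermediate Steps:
V = 1/537 ≈ 0.0018622
o(d) = 4 (o(d) = (-2)**2 = 4)
x(r) = 4*r**2 (x(r) = (2*r)*(2*r) = 4*r**2)
B(c, R) = 4*c*(1/537 + R) (B(c, R) = 2*((c + c)*(R + 1/537)) = 2*((2*c)*(1/537 + R)) = 2*(2*c*(1/537 + R)) = 4*c*(1/537 + R))
B(o(-13), -1193) - x(-2019) = (4/537)*4*(1 + 537*(-1193)) - 4*(-2019)**2 = (4/537)*4*(1 - 640641) - 4*4076361 = (4/537)*4*(-640640) - 1*16305444 = -10250240/537 - 16305444 = -8766273668/537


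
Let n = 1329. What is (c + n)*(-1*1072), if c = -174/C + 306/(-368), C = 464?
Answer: -32738076/23 ≈ -1.4234e+6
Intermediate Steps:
c = -111/92 (c = -174/464 + 306/(-368) = -174*1/464 + 306*(-1/368) = -3/8 - 153/184 = -111/92 ≈ -1.2065)
(c + n)*(-1*1072) = (-111/92 + 1329)*(-1*1072) = (122157/92)*(-1072) = -32738076/23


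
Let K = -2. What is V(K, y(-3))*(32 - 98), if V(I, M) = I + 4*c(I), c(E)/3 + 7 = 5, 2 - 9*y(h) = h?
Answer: 1716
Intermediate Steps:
y(h) = 2/9 - h/9
c(E) = -6 (c(E) = -21 + 3*5 = -21 + 15 = -6)
V(I, M) = -24 + I (V(I, M) = I + 4*(-6) = I - 24 = -24 + I)
V(K, y(-3))*(32 - 98) = (-24 - 2)*(32 - 98) = -26*(-66) = 1716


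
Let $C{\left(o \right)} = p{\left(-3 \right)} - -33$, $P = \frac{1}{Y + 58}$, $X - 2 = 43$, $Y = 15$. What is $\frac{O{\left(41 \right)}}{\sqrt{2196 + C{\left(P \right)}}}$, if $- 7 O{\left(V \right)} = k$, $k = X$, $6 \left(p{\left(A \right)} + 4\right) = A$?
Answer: $- \frac{15 \sqrt{8898}}{10381} \approx -0.1363$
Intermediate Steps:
$X = 45$ ($X = 2 + 43 = 45$)
$P = \frac{1}{73}$ ($P = \frac{1}{15 + 58} = \frac{1}{73} \approx 0.013699$)
$p{\left(A \right)} = -4 + \frac{A}{6}$
$k = 45$
$C{\left(o \right)} = \frac{57}{2}$ ($C{\left(o \right)} = \left(-4 + \frac{1}{6} \left(-3\right)\right) - -33 = \left(-4 - \frac{1}{2}\right) + 33 = - \frac{9}{2} + 33 = \frac{57}{2}$)
$O{\left(V \right)} = - \frac{45}{7}$ ($O{\left(V \right)} = \left(- \frac{1}{7}\right) 45 = - \frac{45}{7}$)
$\frac{O{\left(41 \right)}}{\sqrt{2196 + C{\left(P \right)}}} = - \frac{45}{7 \sqrt{2196 + \frac{57}{2}}} = - \frac{45}{7 \sqrt{\frac{4449}{2}}} = - \frac{45}{7 \frac{\sqrt{8898}}{2}} = - \frac{45 \frac{\sqrt{8898}}{4449}}{7} = - \frac{15 \sqrt{8898}}{10381}$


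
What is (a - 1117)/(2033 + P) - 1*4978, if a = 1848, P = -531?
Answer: -7476225/1502 ≈ -4977.5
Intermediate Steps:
(a - 1117)/(2033 + P) - 1*4978 = (1848 - 1117)/(2033 - 531) - 1*4978 = 731/1502 - 4978 = -7476225/1502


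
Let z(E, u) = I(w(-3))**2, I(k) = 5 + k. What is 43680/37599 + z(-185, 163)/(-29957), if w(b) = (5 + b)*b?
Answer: 436161387/375451081 ≈ 1.1617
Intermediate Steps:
w(b) = b*(5 + b)
z(E, u) = 1 (z(E, u) = (5 - 3*(5 - 3))**2 = (5 - 3*2)**2 = (5 - 6)**2 = (-1)**2 = 1)
43680/37599 + z(-185, 163)/(-29957) = 43680/37599 + 1/(-29957) = 43680*(1/37599) + 1*(-1/29957) = 14560/12533 - 1/29957 = 436161387/375451081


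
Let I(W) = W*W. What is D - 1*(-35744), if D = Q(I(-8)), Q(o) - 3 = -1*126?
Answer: 35621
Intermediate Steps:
I(W) = W²
Q(o) = -123 (Q(o) = 3 - 1*126 = 3 - 126 = -123)
D = -123
D - 1*(-35744) = -123 - 1*(-35744) = -123 + 35744 = 35621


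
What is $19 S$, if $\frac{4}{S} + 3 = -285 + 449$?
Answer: $\frac{76}{161} \approx 0.47205$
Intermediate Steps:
$S = \frac{4}{161}$ ($S = \frac{4}{-3 + \left(-285 + 449\right)} = \frac{4}{-3 + 164} = \frac{4}{161} \approx 0.024845$)
$19 S = 19 \cdot \frac{4}{161} = \frac{76}{161}$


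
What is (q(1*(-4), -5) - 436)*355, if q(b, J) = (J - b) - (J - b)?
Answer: -154780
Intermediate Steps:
q(b, J) = 0 (q(b, J) = (J - b) + (b - J) = 0)
(q(1*(-4), -5) - 436)*355 = (0 - 436)*355 = -436*355 = -154780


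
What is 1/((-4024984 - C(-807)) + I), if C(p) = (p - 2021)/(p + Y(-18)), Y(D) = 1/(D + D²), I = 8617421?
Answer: 246941/1134060119849 ≈ 2.1775e-7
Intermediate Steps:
C(p) = (-2021 + p)/(1/306 + p) (C(p) = (p - 2021)/(p + 1/((-18)*(1 - 18))) = (-2021 + p)/(p - 1/18/(-17)) = (-2021 + p)/(p - 1/18*(-1/17)) = (-2021 + p)/(p + 1/306) = (-2021 + p)/(1/306 + p))
1/((-4024984 - C(-807)) + I) = 1/((-4024984 - 306*(-2021 - 807)/(1 + 306*(-807))) + 8617421) = 1/((-4024984 - 306*(-2828)/(1 - 246942)) + 8617421) = 1/((-4024984 - 306*(-2828)/(-246941)) + 8617421) = 1/((-4024984 - 306*(-1)*(-2828)/246941) + 8617421) = 1/((-4024984 - 1*865368/246941) + 8617421) = 1/((-4024984 - 865368/246941) + 8617421) = 1/(-993934439312/246941 + 8617421) = 1/(1134060119849/246941) = 246941/1134060119849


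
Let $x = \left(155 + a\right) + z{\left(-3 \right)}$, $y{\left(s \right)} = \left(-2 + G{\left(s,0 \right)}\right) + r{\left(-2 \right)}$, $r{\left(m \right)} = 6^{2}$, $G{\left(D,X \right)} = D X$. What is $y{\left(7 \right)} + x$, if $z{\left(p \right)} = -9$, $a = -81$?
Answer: $99$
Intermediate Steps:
$r{\left(m \right)} = 36$
$y{\left(s \right)} = 34$ ($y{\left(s \right)} = \left(-2 + s 0\right) + 36 = \left(-2 + 0\right) + 36 = -2 + 36 = 34$)
$x = 65$ ($x = \left(155 - 81\right) - 9 = 74 - 9 = 65$)
$y{\left(7 \right)} + x = 34 + 65 = 99$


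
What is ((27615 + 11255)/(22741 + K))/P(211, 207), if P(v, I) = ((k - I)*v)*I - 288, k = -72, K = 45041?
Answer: -1495/31769347797 ≈ -4.7058e-8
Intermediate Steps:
P(v, I) = -288 + I*v*(-72 - I) (P(v, I) = ((-72 - I)*v)*I - 288 = (v*(-72 - I))*I - 288 = I*v*(-72 - I) - 288 = -288 + I*v*(-72 - I))
((27615 + 11255)/(22741 + K))/P(211, 207) = ((27615 + 11255)/(22741 + 45041))/(-288 - 1*211*207² - 72*207*211) = (38870/67782)/(-288 - 1*211*42849 - 3144744) = (38870*(1/67782))/(-288 - 9041139 - 3144744) = (1495/2607)/(-12186171) = (1495/2607)*(-1/12186171) = -1495/31769347797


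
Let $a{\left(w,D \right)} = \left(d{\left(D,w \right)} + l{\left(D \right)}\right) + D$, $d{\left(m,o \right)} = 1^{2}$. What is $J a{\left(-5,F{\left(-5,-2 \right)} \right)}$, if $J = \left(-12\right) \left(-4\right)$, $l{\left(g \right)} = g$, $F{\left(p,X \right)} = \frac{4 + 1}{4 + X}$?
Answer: $288$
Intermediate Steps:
$F{\left(p,X \right)} = \frac{5}{4 + X}$
$d{\left(m,o \right)} = 1$
$J = 48$
$a{\left(w,D \right)} = 1 + 2 D$ ($a{\left(w,D \right)} = \left(1 + D\right) + D = 1 + 2 D$)
$J a{\left(-5,F{\left(-5,-2 \right)} \right)} = 48 \left(1 + 2 \frac{5}{4 - 2}\right) = 48 \left(1 + 2 \cdot \frac{5}{2}\right) = 48 \left(1 + 5\right) = 48 \cdot 6 = 288$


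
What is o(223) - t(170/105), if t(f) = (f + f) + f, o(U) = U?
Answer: 1527/7 ≈ 218.14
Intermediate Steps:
t(f) = 3*f (t(f) = 2*f + f = 3*f)
o(223) - t(170/105) = 223 - 3*170/105 = 223 - 3*170*(1/105) = 223 - 3*34/21 = 223 - 1*34/7 = 223 - 34/7 = 1527/7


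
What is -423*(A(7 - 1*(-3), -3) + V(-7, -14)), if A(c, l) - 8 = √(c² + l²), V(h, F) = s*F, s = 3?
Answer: 14382 - 423*√109 ≈ 9965.8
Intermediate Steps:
V(h, F) = 3*F
A(c, l) = 8 + √(c² + l²)
-423*(A(7 - 1*(-3), -3) + V(-7, -14)) = -423*((8 + √((7 - 1*(-3))² + (-3)²)) + 3*(-14)) = -423*((8 + √((7 + 3)² + 9)) - 42) = -423*((8 + √(10² + 9)) - 42) = -423*((8 + √(100 + 9)) - 42) = -423*((8 + √109) - 42) = -423*(-34 + √109) = 14382 - 423*√109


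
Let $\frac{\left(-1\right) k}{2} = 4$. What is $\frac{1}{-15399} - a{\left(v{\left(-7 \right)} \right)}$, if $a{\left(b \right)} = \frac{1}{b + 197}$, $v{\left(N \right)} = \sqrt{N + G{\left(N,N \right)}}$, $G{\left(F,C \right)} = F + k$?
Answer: $\frac{- \sqrt{22} + 15596 i}{15399 \left(\sqrt{22} - 197 i\right)} \approx -0.0051382 + 0.00012079 i$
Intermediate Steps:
$k = -8$ ($k = \left(-2\right) 4 = -8$)
$G{\left(F,C \right)} = -8 + F$ ($G{\left(F,C \right)} = F - 8 = -8 + F$)
$v{\left(N \right)} = \sqrt{-8 + 2 N}$ ($v{\left(N \right)} = \sqrt{N + \left(-8 + N\right)} = \sqrt{-8 + 2 N}$)
$a{\left(b \right)} = \frac{1}{197 + b}$
$\frac{1}{-15399} - a{\left(v{\left(-7 \right)} \right)} = \frac{1}{-15399} - \frac{1}{197 + \sqrt{-8 + 2 \left(-7\right)}} = - \frac{1}{15399} - \frac{1}{197 + \sqrt{-8 - 14}} = - \frac{1}{15399} - \frac{1}{197 + \sqrt{-22}} = - \frac{1}{15399} - \frac{1}{197 + i \sqrt{22}}$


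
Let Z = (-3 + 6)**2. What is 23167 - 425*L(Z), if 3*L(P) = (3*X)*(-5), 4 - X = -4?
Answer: 40167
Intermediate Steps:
X = 8 (X = 4 - 1*(-4) = 4 + 4 = 8)
Z = 9 (Z = 3**2 = 9)
L(P) = -40 (L(P) = ((3*8)*(-5))/3 = (24*(-5))/3 = (1/3)*(-120) = -40)
23167 - 425*L(Z) = 23167 - 425*(-40) = 23167 + 17000 = 40167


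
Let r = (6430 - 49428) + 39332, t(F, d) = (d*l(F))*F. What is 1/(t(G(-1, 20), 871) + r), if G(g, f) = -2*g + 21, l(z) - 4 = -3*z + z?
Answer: -1/845052 ≈ -1.1834e-6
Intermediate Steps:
l(z) = 4 - 2*z (l(z) = 4 + (-3*z + z) = 4 - 2*z)
G(g, f) = 21 - 2*g
t(F, d) = F*d*(4 - 2*F) (t(F, d) = (d*(4 - 2*F))*F = F*d*(4 - 2*F))
r = -3666 (r = -42998 + 39332 = -3666)
1/(t(G(-1, 20), 871) + r) = 1/(2*(21 - 2*(-1))*871*(2 - (21 - 2*(-1))) - 3666) = 1/(2*(21 + 2)*871*(2 - (21 + 2)) - 3666) = 1/(2*23*871*(2 - 1*23) - 3666) = 1/(2*23*871*(2 - 23) - 3666) = 1/(2*23*871*(-21) - 3666) = 1/(-841386 - 3666) = 1/(-845052) = -1/845052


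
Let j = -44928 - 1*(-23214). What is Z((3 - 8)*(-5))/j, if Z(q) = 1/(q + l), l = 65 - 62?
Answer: -1/607992 ≈ -1.6448e-6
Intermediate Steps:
l = 3
j = -21714 (j = -44928 + 23214 = -21714)
Z(q) = 1/(3 + q) (Z(q) = 1/(q + 3) = 1/(3 + q))
Z((3 - 8)*(-5))/j = 1/((3 + (3 - 8)*(-5))*(-21714)) = -1/21714/(3 - 5*(-5)) = -1/21714/(3 + 25) = -1/21714/28 = (1/28)*(-1/21714) = -1/607992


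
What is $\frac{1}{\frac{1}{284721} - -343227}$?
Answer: $\frac{284721}{97723934668} \approx 2.9135 \cdot 10^{-6}$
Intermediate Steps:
$\frac{1}{\frac{1}{284721} - -343227} = \frac{1}{\frac{1}{284721} + 343227} = \frac{1}{\frac{97723934668}{284721}} = \frac{284721}{97723934668}$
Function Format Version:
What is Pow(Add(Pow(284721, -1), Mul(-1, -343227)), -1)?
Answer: Rational(284721, 97723934668) ≈ 2.9135e-6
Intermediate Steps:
Pow(Add(Pow(284721, -1), Mul(-1, -343227)), -1) = Pow(Add(Rational(1, 284721), 343227), -1) = Pow(Rational(97723934668, 284721), -1) = Rational(284721, 97723934668)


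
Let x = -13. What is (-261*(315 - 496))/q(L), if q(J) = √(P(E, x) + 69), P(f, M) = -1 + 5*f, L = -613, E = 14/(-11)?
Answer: 15747*√7458/226 ≈ 6017.3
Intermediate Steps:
E = -14/11 (E = 14*(-1/11) = -14/11 ≈ -1.2727)
q(J) = √7458/11 (q(J) = √((-1 + 5*(-14/11)) + 69) = √((-1 - 70/11) + 69) = √(-81/11 + 69) = √(678/11) = √7458/11)
(-261*(315 - 496))/q(L) = (-261*(315 - 496))/((√7458/11)) = (-261*(-181))*(√7458/678) = 47241*(√7458/678) = 15747*√7458/226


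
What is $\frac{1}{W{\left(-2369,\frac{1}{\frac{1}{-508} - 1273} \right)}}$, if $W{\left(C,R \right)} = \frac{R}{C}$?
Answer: $\frac{1531996765}{508} \approx 3.0157 \cdot 10^{6}$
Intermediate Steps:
$\frac{1}{W{\left(-2369,\frac{1}{\frac{1}{-508} - 1273} \right)}} = \frac{1}{\frac{1}{\frac{1}{-508} - 1273} \frac{1}{-2369}} = \frac{1}{\frac{1}{- \frac{1}{508} - 1273} \left(- \frac{1}{2369}\right)} = \frac{1}{\frac{1}{- \frac{646685}{508}} \left(- \frac{1}{2369}\right)} = \frac{1}{\left(- \frac{508}{646685}\right) \left(- \frac{1}{2369}\right)} = \frac{1}{\frac{508}{1531996765}} = \frac{1531996765}{508}$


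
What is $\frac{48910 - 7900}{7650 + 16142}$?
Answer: $\frac{20505}{11896} \approx 1.7237$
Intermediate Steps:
$\frac{48910 - 7900}{7650 + 16142} = \frac{48910 + \left(-8267 + 367\right)}{23792} = \left(48910 - 7900\right) \frac{1}{23792} = 41010 \cdot \frac{1}{23792} = \frac{20505}{11896}$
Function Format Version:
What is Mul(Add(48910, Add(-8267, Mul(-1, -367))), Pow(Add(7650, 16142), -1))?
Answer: Rational(20505, 11896) ≈ 1.7237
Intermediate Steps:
Mul(Add(48910, Add(-8267, Mul(-1, -367))), Pow(Add(7650, 16142), -1)) = Mul(Add(48910, Add(-8267, 367)), Pow(23792, -1)) = Mul(Add(48910, -7900), Rational(1, 23792)) = Mul(41010, Rational(1, 23792)) = Rational(20505, 11896)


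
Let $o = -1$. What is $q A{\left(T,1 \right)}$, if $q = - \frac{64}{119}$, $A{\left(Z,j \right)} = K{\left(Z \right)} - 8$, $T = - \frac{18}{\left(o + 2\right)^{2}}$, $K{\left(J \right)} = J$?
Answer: $\frac{1664}{119} \approx 13.983$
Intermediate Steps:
$T = -18$ ($T = - \frac{18}{\left(-1 + 2\right)^{2}} = - \frac{18}{1^{2}} = - \frac{18}{1} = \left(-18\right) 1 = -18$)
$A{\left(Z,j \right)} = -8 + Z$ ($A{\left(Z,j \right)} = Z - 8 = -8 + Z$)
$q = - \frac{64}{119}$ ($q = \left(-64\right) \frac{1}{119} = - \frac{64}{119} \approx -0.53782$)
$q A{\left(T,1 \right)} = - \frac{64 \left(-8 - 18\right)}{119} = \left(- \frac{64}{119}\right) \left(-26\right) = \frac{1664}{119}$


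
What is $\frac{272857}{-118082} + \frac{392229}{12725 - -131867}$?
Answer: $\frac{22722667}{56535472} \approx 0.40192$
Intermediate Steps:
$\frac{272857}{-118082} + \frac{392229}{12725 - -131867} = 272857 \left(- \frac{1}{118082}\right) + \frac{392229}{12725 + 131867} = - \frac{1807}{782} + \frac{392229}{144592} = \frac{22722667}{56535472}$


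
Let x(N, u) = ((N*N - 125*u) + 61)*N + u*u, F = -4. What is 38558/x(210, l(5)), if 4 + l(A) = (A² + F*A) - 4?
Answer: 38558/9352569 ≈ 0.0041227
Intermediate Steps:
l(A) = -8 + A² - 4*A (l(A) = -4 + ((A² - 4*A) - 4) = -4 + (-4 + A² - 4*A) = -8 + A² - 4*A)
x(N, u) = u² + N*(61 + N² - 125*u) (x(N, u) = ((N² - 125*u) + 61)*N + u² = (61 + N² - 125*u)*N + u² = N*(61 + N² - 125*u) + u² = u² + N*(61 + N² - 125*u))
38558/x(210, l(5)) = 38558/(210³ + (-8 + 5² - 4*5)² + 61*210 - 125*210*(-8 + 5² - 4*5)) = 38558/(9261000 + (-8 + 25 - 20)² + 12810 - 125*210*(-8 + 25 - 20)) = 38558/(9261000 + (-3)² + 12810 - 125*210*(-3)) = 38558/(9261000 + 9 + 12810 + 78750) = 38558/9352569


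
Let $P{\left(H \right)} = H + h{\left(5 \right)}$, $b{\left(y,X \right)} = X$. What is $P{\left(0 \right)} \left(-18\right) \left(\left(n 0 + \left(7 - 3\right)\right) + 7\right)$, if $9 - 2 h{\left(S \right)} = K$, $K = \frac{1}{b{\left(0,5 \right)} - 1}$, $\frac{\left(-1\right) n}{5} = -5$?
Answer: $- \frac{3465}{4} \approx -866.25$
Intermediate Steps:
$n = 25$ ($n = \left(-5\right) \left(-5\right) = 25$)
$K = \frac{1}{4}$ ($K = \frac{1}{5 - 1} = \frac{1}{4} \approx 0.25$)
$h{\left(S \right)} = \frac{35}{8}$ ($h{\left(S \right)} = \frac{9}{2} - \frac{1}{8} = \frac{35}{8}$)
$P{\left(H \right)} = \frac{35}{8} + H$ ($P{\left(H \right)} = H + \frac{35}{8} = \frac{35}{8} + H$)
$P{\left(0 \right)} \left(-18\right) \left(\left(n 0 + \left(7 - 3\right)\right) + 7\right) = \left(\frac{35}{8} + 0\right) \left(-18\right) \left(\left(25 \cdot 0 + \left(7 - 3\right)\right) + 7\right) = \frac{35}{8} \left(-18\right) \left(\left(0 + \left(7 - 3\right)\right) + 7\right) = - \frac{315 \left(\left(0 + 4\right) + 7\right)}{4} = - \frac{315 \left(4 + 7\right)}{4} = \left(- \frac{315}{4}\right) 11 = - \frac{3465}{4}$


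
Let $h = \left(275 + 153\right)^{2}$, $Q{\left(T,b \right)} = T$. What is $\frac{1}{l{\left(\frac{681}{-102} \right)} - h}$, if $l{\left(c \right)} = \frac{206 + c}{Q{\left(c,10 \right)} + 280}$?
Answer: $- \frac{9293}{1702322135} \approx -5.459 \cdot 10^{-6}$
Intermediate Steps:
$l{\left(c \right)} = \frac{206 + c}{280 + c}$ ($l{\left(c \right)} = \frac{206 + c}{c + 280} = \frac{206 + c}{280 + c}$)
$h = 183184$ ($h = 428^{2} = 183184$)
$\frac{1}{l{\left(\frac{681}{-102} \right)} - h} = \frac{1}{\frac{206 + \frac{681}{-102}}{280 + \frac{681}{-102}} - 183184} = \frac{1}{\frac{206 + 681 \left(- \frac{1}{102}\right)}{280 + 681 \left(- \frac{1}{102}\right)} - 183184} = \frac{1}{\frac{206 - \frac{227}{34}}{280 - \frac{227}{34}} - 183184} = \frac{1}{\frac{1}{\frac{9293}{34}} \cdot \frac{6777}{34} - 183184} = \frac{1}{\frac{34}{9293} \cdot \frac{6777}{34} - 183184} = \frac{1}{\frac{6777}{9293} - 183184} = \frac{1}{- \frac{1702322135}{9293}} = - \frac{9293}{1702322135}$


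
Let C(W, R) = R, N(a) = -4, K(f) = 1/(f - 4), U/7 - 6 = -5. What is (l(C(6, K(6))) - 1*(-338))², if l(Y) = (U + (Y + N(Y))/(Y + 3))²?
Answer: 139876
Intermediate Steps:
U = 7 (U = 42 + 7*(-5) = 42 - 35 = 7)
K(f) = 1/(-4 + f)
l(Y) = (7 + (-4 + Y)/(3 + Y))² (l(Y) = (7 + (Y - 4)/(Y + 3))² = (7 + (-4 + Y)/(3 + Y))²)
(l(C(6, K(6))) - 1*(-338))² = ((17 + 8/(-4 + 6))²/(3 + 1/(-4 + 6))² - 1*(-338))² = ((17 + 8/2)²/(3 + 1/2)² + 338)² = ((17 + 8*(½))²/(3 + ½)² + 338)² = ((17 + 4)²/(7/2)² + 338)² = ((4/49)*21² + 338)² = ((4/49)*441 + 338)² = (36 + 338)² = 374² = 139876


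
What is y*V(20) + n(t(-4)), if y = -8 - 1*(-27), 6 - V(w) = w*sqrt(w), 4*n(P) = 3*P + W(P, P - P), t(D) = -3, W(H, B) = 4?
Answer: 451/4 - 760*sqrt(5) ≈ -1586.7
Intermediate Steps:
n(P) = 1 + 3*P/4 (n(P) = (3*P + 4)/4 = (4 + 3*P)/4 = 1 + 3*P/4)
V(w) = 6 - w**(3/2) (V(w) = 6 - w*sqrt(w) = 6 - w**(3/2))
y = 19 (y = -8 + 27 = 19)
y*V(20) + n(t(-4)) = 19*(6 - 20**(3/2)) + (1 + (3/4)*(-3)) = 19*(6 - 40*sqrt(5)) + (1 - 9/4) = 19*(6 - 40*sqrt(5)) - 5/4 = (114 - 760*sqrt(5)) - 5/4 = 451/4 - 760*sqrt(5)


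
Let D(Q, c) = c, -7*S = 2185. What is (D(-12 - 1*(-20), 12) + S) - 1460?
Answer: -12321/7 ≈ -1760.1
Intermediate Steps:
S = -2185/7 (S = -1/7*2185 = -2185/7 ≈ -312.14)
(D(-12 - 1*(-20), 12) + S) - 1460 = (12 - 2185/7) - 1460 = -2101/7 - 1460 = -12321/7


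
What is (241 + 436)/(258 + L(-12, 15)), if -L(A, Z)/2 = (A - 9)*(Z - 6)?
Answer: 677/636 ≈ 1.0645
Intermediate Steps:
L(A, Z) = -2*(-9 + A)*(-6 + Z) (L(A, Z) = -2*(A - 9)*(Z - 6) = -2*(-9 + A)*(-6 + Z))
(241 + 436)/(258 + L(-12, 15)) = (241 + 436)/(258 + (-108 + 12*(-12) + 18*15 - 2*(-12)*15)) = 677/(258 + (-108 - 144 + 270 + 360)) = 677/(258 + 378) = 677/636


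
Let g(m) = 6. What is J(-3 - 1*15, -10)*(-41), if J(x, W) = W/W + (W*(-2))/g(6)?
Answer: -533/3 ≈ -177.67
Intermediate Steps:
J(x, W) = 1 - W/3 (J(x, W) = W/W + (W*(-2))/6 = 1 - 2*W*(⅙) = 1 - W/3)
J(-3 - 1*15, -10)*(-41) = (1 - ⅓*(-10))*(-41) = (1 + 10/3)*(-41) = (13/3)*(-41) = -533/3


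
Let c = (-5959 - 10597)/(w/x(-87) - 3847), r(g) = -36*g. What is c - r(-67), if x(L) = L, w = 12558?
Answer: -278706464/115749 ≈ -2407.9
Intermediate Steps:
c = 480124/115749 (c = (-5959 - 10597)/(12558/(-87) - 3847) = -16556/(12558*(-1/87) - 3847) = -16556/(-4186/29 - 3847) = -16556/(-115749/29) = -16556*(-29/115749) = 480124/115749 ≈ 4.1480)
c - r(-67) = 480124/115749 - (-36)*(-67) = 480124/115749 - 1*2412 = 480124/115749 - 2412 = -278706464/115749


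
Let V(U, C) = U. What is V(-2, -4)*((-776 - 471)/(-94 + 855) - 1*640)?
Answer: 976574/761 ≈ 1283.3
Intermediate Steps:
V(-2, -4)*((-776 - 471)/(-94 + 855) - 1*640) = -2*((-776 - 471)/(-94 + 855) - 1*640) = -2*(-1247/761 - 640) = -2*(-488287/761) = 976574/761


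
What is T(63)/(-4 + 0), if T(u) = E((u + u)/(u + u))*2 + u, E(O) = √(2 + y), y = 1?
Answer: -63/4 - √3/2 ≈ -16.616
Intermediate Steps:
E(O) = √3 (E(O) = √(2 + 1) = √3)
T(u) = u + 2*√3 (T(u) = √3*2 + u = 2*√3 + u = u + 2*√3)
T(63)/(-4 + 0) = (63 + 2*√3)/(-4 + 0) = (63 + 2*√3)/(-4) = -(63 + 2*√3)/4 = -63/4 - √3/2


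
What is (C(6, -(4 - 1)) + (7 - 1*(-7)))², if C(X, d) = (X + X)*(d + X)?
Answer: 2500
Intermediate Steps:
C(X, d) = 2*X*(X + d) (C(X, d) = (2*X)*(X + d) = 2*X*(X + d))
(C(6, -(4 - 1)) + (7 - 1*(-7)))² = (2*6*(6 - (4 - 1)) + (7 - 1*(-7)))² = (2*6*(6 - 1*3) + (7 + 7))² = (2*6*(6 - 3) + 14)² = (2*6*3 + 14)² = (36 + 14)² = 50² = 2500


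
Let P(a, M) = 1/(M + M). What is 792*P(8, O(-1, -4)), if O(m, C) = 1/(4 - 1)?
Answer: 1188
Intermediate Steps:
O(m, C) = 1/3
P(a, M) = 1/(2*M)
792*P(8, O(-1, -4)) = 792*(1/(2*(1/3))) = 792*((1/2)*3) = 792*(3/2) = 1188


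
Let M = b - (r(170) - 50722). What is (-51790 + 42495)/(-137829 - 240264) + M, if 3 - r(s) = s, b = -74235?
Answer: -8826949883/378093 ≈ -23346.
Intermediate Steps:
r(s) = 3 - s
M = -23346 (M = -74235 - ((3 - 1*170) - 50722) = -74235 - ((3 - 170) - 50722) = -74235 - (-167 - 50722) = -74235 - 1*(-50889) = -74235 + 50889 = -23346)
(-51790 + 42495)/(-137829 - 240264) + M = (-51790 + 42495)/(-137829 - 240264) - 23346 = -9295/(-378093) - 23346 = -9295*(-1/378093) - 23346 = 9295/378093 - 23346 = -8826949883/378093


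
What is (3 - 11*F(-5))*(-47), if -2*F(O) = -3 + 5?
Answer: -658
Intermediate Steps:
F(O) = -1 (F(O) = -(-3 + 5)/2 = -1/2*2 = -1)
(3 - 11*F(-5))*(-47) = (3 - 11*(-1))*(-47) = (3 + 11)*(-47) = 14*(-47) = -658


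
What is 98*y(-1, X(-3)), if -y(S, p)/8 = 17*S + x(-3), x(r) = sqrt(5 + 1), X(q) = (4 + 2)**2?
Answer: 13328 - 784*sqrt(6) ≈ 11408.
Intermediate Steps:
X(q) = 36 (X(q) = 6**2 = 36)
x(r) = sqrt(6)
y(S, p) = -136*S - 8*sqrt(6) (y(S, p) = -8*(17*S + sqrt(6)) = -8*(sqrt(6) + 17*S) = -136*S - 8*sqrt(6))
98*y(-1, X(-3)) = 98*(-136*(-1) - 8*sqrt(6)) = 98*(136 - 8*sqrt(6)) = 13328 - 784*sqrt(6)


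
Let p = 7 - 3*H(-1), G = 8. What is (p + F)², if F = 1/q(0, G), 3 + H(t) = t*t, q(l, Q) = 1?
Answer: 196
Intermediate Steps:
H(t) = -3 + t² (H(t) = -3 + t*t = -3 + t²)
p = 13 (p = 7 - 3*(-3 + (-1)²) = 7 - 3*(-3 + 1) = 7 - 3*(-2) = 7 + 6 = 13)
F = 1 (F = 1/1 = 1)
(p + F)² = (13 + 1)² = 14² = 196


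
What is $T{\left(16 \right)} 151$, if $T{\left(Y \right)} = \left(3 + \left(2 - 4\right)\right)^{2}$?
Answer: $151$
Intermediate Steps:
$T{\left(Y \right)} = 1$ ($T{\left(Y \right)} = \left(3 + \left(2 - 4\right)\right)^{2} = \left(3 - 2\right)^{2} = 1^{2} = 1$)
$T{\left(16 \right)} 151 = 1 \cdot 151 = 151$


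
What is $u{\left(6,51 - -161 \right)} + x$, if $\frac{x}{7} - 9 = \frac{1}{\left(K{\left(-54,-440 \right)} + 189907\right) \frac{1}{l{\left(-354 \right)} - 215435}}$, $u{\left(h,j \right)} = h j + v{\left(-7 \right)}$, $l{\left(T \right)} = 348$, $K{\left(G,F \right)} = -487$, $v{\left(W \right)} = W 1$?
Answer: $\frac{35720593}{27060} \approx 1320.1$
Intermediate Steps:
$v{\left(W \right)} = W$
$u{\left(h,j \right)} = -7 + h j$ ($u{\left(h,j \right)} = h j - 7 = -7 + h j$)
$x = \frac{1489693}{27060}$ ($x = 63 + \frac{7}{\left(-487 + 189907\right) \frac{1}{348 - 215435}} = 63 + \frac{7}{189420 \frac{1}{-215087}} = 63 + \frac{7}{189420 \left(- \frac{1}{215087}\right)} = 63 + \frac{7}{- \frac{189420}{215087}} = 63 + 7 \left(- \frac{215087}{189420}\right) = 63 - \frac{215087}{27060} = \frac{1489693}{27060} \approx 55.051$)
$u{\left(6,51 - -161 \right)} + x = \left(-7 + 6 \left(51 - -161\right)\right) + \frac{1489693}{27060} = \left(-7 + 6 \left(51 + 161\right)\right) + \frac{1489693}{27060} = \left(-7 + 6 \cdot 212\right) + \frac{1489693}{27060} = \left(-7 + 1272\right) + \frac{1489693}{27060} = 1265 + \frac{1489693}{27060} = \frac{35720593}{27060}$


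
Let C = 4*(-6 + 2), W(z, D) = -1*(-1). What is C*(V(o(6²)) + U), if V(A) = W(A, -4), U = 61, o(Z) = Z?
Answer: -992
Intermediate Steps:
W(z, D) = 1
V(A) = 1
C = -16 (C = 4*(-4) = -16)
C*(V(o(6²)) + U) = -16*(1 + 61) = -16*62 = -992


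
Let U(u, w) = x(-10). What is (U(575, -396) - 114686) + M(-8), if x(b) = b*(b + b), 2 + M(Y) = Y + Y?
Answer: -114504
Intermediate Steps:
M(Y) = -2 + 2*Y (M(Y) = -2 + (Y + Y) = -2 + 2*Y)
x(b) = 2*b**2 (x(b) = b*(2*b) = 2*b**2)
U(u, w) = 200 (U(u, w) = 2*(-10)**2 = 2*100 = 200)
(U(575, -396) - 114686) + M(-8) = (200 - 114686) + (-2 + 2*(-8)) = -114486 + (-2 - 16) = -114486 - 18 = -114504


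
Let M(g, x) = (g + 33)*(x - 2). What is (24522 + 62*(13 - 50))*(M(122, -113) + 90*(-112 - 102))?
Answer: -824325380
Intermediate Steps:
M(g, x) = (-2 + x)*(33 + g) (M(g, x) = (33 + g)*(-2 + x) = (-2 + x)*(33 + g))
(24522 + 62*(13 - 50))*(M(122, -113) + 90*(-112 - 102)) = (24522 + 62*(13 - 50))*((-66 - 2*122 + 33*(-113) + 122*(-113)) + 90*(-112 - 102)) = (24522 + 62*(-37))*((-66 - 244 - 3729 - 13786) + 90*(-214)) = (24522 - 2294)*(-17825 - 19260) = 22228*(-37085) = -824325380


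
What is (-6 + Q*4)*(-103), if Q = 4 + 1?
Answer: -1442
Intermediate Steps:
Q = 5
(-6 + Q*4)*(-103) = (-6 + 5*4)*(-103) = (-6 + 20)*(-103) = 14*(-103) = -1442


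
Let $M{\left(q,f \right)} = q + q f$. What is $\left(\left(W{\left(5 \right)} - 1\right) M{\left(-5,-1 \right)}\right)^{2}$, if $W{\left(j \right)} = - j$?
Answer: $0$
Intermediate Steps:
$M{\left(q,f \right)} = q + f q$
$\left(\left(W{\left(5 \right)} - 1\right) M{\left(-5,-1 \right)}\right)^{2} = \left(\left(\left(-1\right) 5 - 1\right) \left(- 5 \left(1 - 1\right)\right)\right)^{2} = \left(\left(-5 - 1\right) \left(\left(-5\right) 0\right)\right)^{2} = \left(\left(-6\right) 0\right)^{2} = 0^{2} = 0$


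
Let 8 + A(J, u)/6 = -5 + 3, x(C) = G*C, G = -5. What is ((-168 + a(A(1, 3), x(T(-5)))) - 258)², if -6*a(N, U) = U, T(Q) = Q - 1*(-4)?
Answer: 6558721/36 ≈ 1.8219e+5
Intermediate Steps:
T(Q) = 4 + Q (T(Q) = Q + 4 = 4 + Q)
x(C) = -5*C
A(J, u) = -60 (A(J, u) = -48 + 6*(-5 + 3) = -48 + 6*(-2) = -48 - 12 = -60)
a(N, U) = -U/6
((-168 + a(A(1, 3), x(T(-5)))) - 258)² = ((-168 - (-5)*(4 - 5)/6) - 258)² = ((-168 - (-5)*(-1)/6) - 258)² = ((-168 - ⅙*5) - 258)² = ((-168 - ⅚) - 258)² = (-1013/6 - 258)² = (-2561/6)² = 6558721/36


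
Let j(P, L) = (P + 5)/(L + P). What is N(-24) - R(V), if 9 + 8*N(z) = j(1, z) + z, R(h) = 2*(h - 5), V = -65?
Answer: 24995/184 ≈ 135.84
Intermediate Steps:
R(h) = -10 + 2*h (R(h) = 2*(-5 + h) = -10 + 2*h)
j(P, L) = (5 + P)/(L + P)
N(z) = -9/8 + z/8 + 3/(4*(1 + z)) (N(z) = -9/8 + ((5 + 1)/(z + 1) + z)/8 = -9/8 + (6/(1 + z) + z)/8 = -9/8 + (z + 6/(1 + z))/8 = -9/8 + (z/8 + 3/(4*(1 + z))) = -9/8 + z/8 + 3/(4*(1 + z)))
N(-24) - R(V) = (6 + (1 - 24)*(-9 - 24))/(8*(1 - 24)) - (-10 + 2*(-65)) = (⅛)*(6 - 23*(-33))/(-23) - (-10 - 130) = (⅛)*(-1/23)*(6 + 759) - 1*(-140) = (⅛)*(-1/23)*765 + 140 = -765/184 + 140 = 24995/184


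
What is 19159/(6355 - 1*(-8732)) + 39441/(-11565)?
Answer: -13832316/6462265 ≈ -2.1405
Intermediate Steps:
19159/(6355 - 1*(-8732)) + 39441/(-11565) = 19159/(6355 + 8732) + 39441*(-1/11565) = 19159/15087 - 13147/3855 = -13832316/6462265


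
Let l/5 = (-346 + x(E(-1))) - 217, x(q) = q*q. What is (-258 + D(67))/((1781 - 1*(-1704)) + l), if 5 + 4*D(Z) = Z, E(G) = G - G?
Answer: -97/268 ≈ -0.36194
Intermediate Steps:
E(G) = 0
x(q) = q²
D(Z) = -5/4 + Z/4
l = -2815 (l = 5*((-346 + 0²) - 217) = 5*((-346 + 0) - 217) = 5*(-346 - 217) = 5*(-563) = -2815)
(-258 + D(67))/((1781 - 1*(-1704)) + l) = (-258 + (-5/4 + (¼)*67))/((1781 - 1*(-1704)) - 2815) = (-258 + (-5/4 + 67/4))/((1781 + 1704) - 2815) = (-258 + 31/2)/(3485 - 2815) = -485/2/670 = -485/2*1/670 = -97/268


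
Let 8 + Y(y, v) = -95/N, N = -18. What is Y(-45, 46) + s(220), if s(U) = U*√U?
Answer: -49/18 + 440*√55 ≈ 3260.4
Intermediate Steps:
Y(y, v) = -49/18 (Y(y, v) = -8 - 95/(-18) = -8 - 95*(-1/18) = -8 + 95/18 = -49/18)
s(U) = U^(3/2)
Y(-45, 46) + s(220) = -49/18 + 220^(3/2) = -49/18 + 440*√55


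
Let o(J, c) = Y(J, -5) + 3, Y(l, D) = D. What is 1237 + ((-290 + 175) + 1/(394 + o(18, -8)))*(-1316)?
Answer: 2136031/14 ≈ 1.5257e+5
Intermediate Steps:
o(J, c) = -2 (o(J, c) = -5 + 3 = -2)
1237 + ((-290 + 175) + 1/(394 + o(18, -8)))*(-1316) = 1237 + ((-290 + 175) + 1/(394 - 2))*(-1316) = 1237 + (-115 + 1/392)*(-1316) = 1237 - 45079/392*(-1316) = 1237 + 2118713/14 = 2136031/14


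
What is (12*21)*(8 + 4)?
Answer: 3024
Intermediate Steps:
(12*21)*(8 + 4) = 252*12 = 3024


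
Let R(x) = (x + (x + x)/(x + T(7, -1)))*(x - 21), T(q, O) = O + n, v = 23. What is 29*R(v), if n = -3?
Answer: 28014/19 ≈ 1474.4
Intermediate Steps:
T(q, O) = -3 + O (T(q, O) = O - 3 = -3 + O)
R(x) = (-21 + x)*(x + 2*x/(-4 + x)) (R(x) = (x + (x + x)/(x + (-3 - 1)))*(x - 21) = (x + (2*x)/(x - 4))*(-21 + x) = (x + (2*x)/(-4 + x))*(-21 + x) = (x + 2*x/(-4 + x))*(-21 + x) = (-21 + x)*(x + 2*x/(-4 + x)))
29*R(v) = 29*(23*(42 + 23² - 23*23)/(-4 + 23)) = 29*(23*(42 + 529 - 529)/19) = 29*(23*(1/19)*42) = 29*(966/19) = 28014/19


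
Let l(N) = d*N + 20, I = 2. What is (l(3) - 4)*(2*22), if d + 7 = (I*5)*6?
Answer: 7700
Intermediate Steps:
d = 53 (d = -7 + (2*5)*6 = -7 + 10*6 = -7 + 60 = 53)
l(N) = 20 + 53*N (l(N) = 53*N + 20 = 20 + 53*N)
(l(3) - 4)*(2*22) = ((20 + 53*3) - 4)*(2*22) = ((20 + 159) - 4)*44 = (179 - 4)*44 = 175*44 = 7700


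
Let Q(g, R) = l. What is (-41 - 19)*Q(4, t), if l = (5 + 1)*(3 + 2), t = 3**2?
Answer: -1800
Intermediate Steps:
t = 9
l = 30 (l = 6*5 = 30)
Q(g, R) = 30
(-41 - 19)*Q(4, t) = (-41 - 19)*30 = -60*30 = -1800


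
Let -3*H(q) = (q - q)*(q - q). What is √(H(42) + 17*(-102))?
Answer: 17*I*√6 ≈ 41.641*I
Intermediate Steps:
H(q) = 0 (H(q) = -(q - q)*(q - q)/3 = -0*0 = -⅓*0 = 0)
√(H(42) + 17*(-102)) = √(0 + 17*(-102)) = √(0 - 1734) = √(-1734) = 17*I*√6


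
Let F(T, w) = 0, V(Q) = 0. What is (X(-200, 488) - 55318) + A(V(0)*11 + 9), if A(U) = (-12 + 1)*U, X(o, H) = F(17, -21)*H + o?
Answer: -55617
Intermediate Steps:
X(o, H) = o (X(o, H) = 0*H + o = 0 + o = o)
A(U) = -11*U
(X(-200, 488) - 55318) + A(V(0)*11 + 9) = (-200 - 55318) - 11*(0*11 + 9) = -55518 - 11*(0 + 9) = -55518 - 11*9 = -55518 - 99 = -55617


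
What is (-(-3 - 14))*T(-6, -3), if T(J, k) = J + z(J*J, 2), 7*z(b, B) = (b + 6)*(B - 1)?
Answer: 0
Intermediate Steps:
z(b, B) = (-1 + B)*(6 + b)/7 (z(b, B) = ((b + 6)*(B - 1))/7 = ((6 + b)*(-1 + B))/7 = ((-1 + B)*(6 + b))/7 = (-1 + B)*(6 + b)/7)
T(J, k) = 6/7 + J + J²/7 (T(J, k) = J + (-6/7 - J*J/7 + (6/7)*2 + (⅐)*2*(J*J)) = J + (-6/7 - J²/7 + 12/7 + (⅐)*2*J²) = J + (-6/7 - J²/7 + 12/7 + 2*J²/7) = J + (6/7 + J²/7) = 6/7 + J + J²/7)
(-(-3 - 14))*T(-6, -3) = (-(-3 - 14))*(6/7 - 6 + (⅐)*(-6)²) = (-1*(-17))*(6/7 - 6 + (⅐)*36) = 17*(6/7 - 6 + 36/7) = 17*0 = 0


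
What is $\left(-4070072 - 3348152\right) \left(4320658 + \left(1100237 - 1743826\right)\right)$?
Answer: $-27277321505456$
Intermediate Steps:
$\left(-4070072 - 3348152\right) \left(4320658 + \left(1100237 - 1743826\right)\right) = - 7418224 \left(4320658 - 643589\right) = \left(-7418224\right) 3677069 = -27277321505456$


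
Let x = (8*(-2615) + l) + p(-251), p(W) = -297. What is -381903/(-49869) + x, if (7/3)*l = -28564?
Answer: -3892398346/116361 ≈ -33451.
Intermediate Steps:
l = -85692/7 (l = (3/7)*(-28564) = -85692/7 ≈ -12242.)
x = -234211/7 (x = (8*(-2615) - 85692/7) - 297 = (-20920 - 85692/7) - 297 = -232132/7 - 297 = -234211/7 ≈ -33459.)
-381903/(-49869) + x = -381903/(-49869) - 234211/7 = -381903*(-1/49869) - 234211/7 = 127301/16623 - 234211/7 = -3892398346/116361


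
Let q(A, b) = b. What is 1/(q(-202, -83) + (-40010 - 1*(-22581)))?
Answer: -1/17512 ≈ -5.7104e-5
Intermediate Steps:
1/(q(-202, -83) + (-40010 - 1*(-22581))) = 1/(-83 + (-40010 - 1*(-22581))) = 1/(-83 + (-40010 + 22581)) = 1/(-83 - 17429) = 1/(-17512) = -1/17512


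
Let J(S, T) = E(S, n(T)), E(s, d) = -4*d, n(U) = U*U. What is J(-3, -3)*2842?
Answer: -102312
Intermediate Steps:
n(U) = U**2
J(S, T) = -4*T**2
J(-3, -3)*2842 = -4*(-3)**2*2842 = -4*9*2842 = -36*2842 = -102312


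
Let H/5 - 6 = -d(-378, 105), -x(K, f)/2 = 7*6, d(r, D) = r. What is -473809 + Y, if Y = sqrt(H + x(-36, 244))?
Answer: -473809 + 6*sqrt(51) ≈ -4.7377e+5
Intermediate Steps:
x(K, f) = -84 (x(K, f) = -14*6 = -2*42 = -84)
H = 1920 (H = 30 + 5*(-1*(-378)) = 30 + 5*378 = 30 + 1890 = 1920)
Y = 6*sqrt(51) (Y = sqrt(1920 - 84) = sqrt(1836) = 6*sqrt(51) ≈ 42.849)
-473809 + Y = -473809 + 6*sqrt(51)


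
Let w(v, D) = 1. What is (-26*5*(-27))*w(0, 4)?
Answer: 3510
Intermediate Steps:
(-26*5*(-27))*w(0, 4) = (-26*5*(-27))*1 = -130*(-27)*1 = 3510*1 = 3510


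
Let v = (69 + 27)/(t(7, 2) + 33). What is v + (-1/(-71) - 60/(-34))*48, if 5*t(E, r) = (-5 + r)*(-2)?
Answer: 6067312/68799 ≈ 88.189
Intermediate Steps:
t(E, r) = 2 - 2*r/5 (t(E, r) = ((-5 + r)*(-2))/5 = (10 - 2*r)/5 = 2 - 2*r/5)
v = 160/57 (v = (69 + 27)/((2 - 2/5*2) + 33) = 96/((2 - 4/5) + 33) = 96/(6/5 + 33) = 96/(171/5) = 96*(5/171) = 160/57 ≈ 2.8070)
v + (-1/(-71) - 60/(-34))*48 = 160/57 + (-1/(-71) - 60/(-34))*48 = 160/57 + (-1*(-1/71) - 60*(-1/34))*48 = 160/57 + (1/71 + 30/17)*48 = 160/57 + (2147/1207)*48 = 160/57 + 103056/1207 = 6067312/68799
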